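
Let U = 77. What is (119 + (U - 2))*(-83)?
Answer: -16102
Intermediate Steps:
(119 + (U - 2))*(-83) = (119 + (77 - 2))*(-83) = (119 + 75)*(-83) = 194*(-83) = -16102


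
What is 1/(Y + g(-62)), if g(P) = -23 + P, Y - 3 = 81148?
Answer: 1/81066 ≈ 1.2336e-5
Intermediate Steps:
Y = 81151 (Y = 3 + 81148 = 81151)
1/(Y + g(-62)) = 1/(81151 + (-23 - 62)) = 1/(81151 - 85) = 1/81066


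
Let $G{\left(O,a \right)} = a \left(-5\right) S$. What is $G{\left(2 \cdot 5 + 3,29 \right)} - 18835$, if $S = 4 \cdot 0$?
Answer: $-18835$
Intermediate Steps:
$S = 0$
$G{\left(O,a \right)} = 0$ ($G{\left(O,a \right)} = a \left(-5\right) 0 = - 5 a 0 = 0$)
$G{\left(2 \cdot 5 + 3,29 \right)} - 18835 = 0 - 18835 = -18835$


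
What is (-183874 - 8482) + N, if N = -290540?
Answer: -482896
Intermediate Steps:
(-183874 - 8482) + N = (-183874 - 8482) - 290540 = -192356 - 290540 = -482896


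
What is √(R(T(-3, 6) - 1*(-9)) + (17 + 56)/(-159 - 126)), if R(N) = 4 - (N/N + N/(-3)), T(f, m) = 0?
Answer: √466545/285 ≈ 2.3966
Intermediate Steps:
R(N) = 3 + N/3 (R(N) = 4 - (1 + N*(-⅓)) = 4 - (1 - N/3) = 4 + (-1 + N/3) = 3 + N/3)
√(R(T(-3, 6) - 1*(-9)) + (17 + 56)/(-159 - 126)) = √((3 + (0 - 1*(-9))/3) + (17 + 56)/(-159 - 126)) = √((3 + (0 + 9)/3) + 73/(-285)) = √((3 + (⅓)*9) + 73*(-1/285)) = √((3 + 3) - 73/285) = √(6 - 73/285) = √(1637/285) = √466545/285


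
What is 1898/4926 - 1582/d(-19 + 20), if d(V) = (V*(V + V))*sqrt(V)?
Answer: -1947284/2463 ≈ -790.61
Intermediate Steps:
d(V) = 2*V**(5/2) (d(V) = (V*(2*V))*sqrt(V) = (2*V**2)*sqrt(V) = 2*V**(5/2))
1898/4926 - 1582/d(-19 + 20) = 1898/4926 - 1582*1/(2*(-19 + 20)**(5/2)) = 1898*(1/4926) - 1582/(2*1**(5/2)) = 949/2463 - 1582/(2*1) = 949/2463 - 1582/2 = 949/2463 - 1582*1/2 = 949/2463 - 791 = -1947284/2463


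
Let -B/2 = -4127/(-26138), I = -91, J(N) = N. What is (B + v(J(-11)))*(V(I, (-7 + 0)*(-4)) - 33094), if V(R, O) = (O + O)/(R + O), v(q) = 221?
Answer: -95449697132/13069 ≈ -7.3035e+6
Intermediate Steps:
B = -4127/13069 (B = -(-8254)/(-26138) = -(-8254)*(-1)/26138 = -2*4127/26138 = -4127/13069 ≈ -0.31579)
V(R, O) = 2*O/(O + R) (V(R, O) = (2*O)/(O + R) = 2*O/(O + R))
(B + v(J(-11)))*(V(I, (-7 + 0)*(-4)) - 33094) = (-4127/13069 + 221)*(2*((-7 + 0)*(-4))/((-7 + 0)*(-4) - 91) - 33094) = 2884122*(2*(-7*(-4))/(-7*(-4) - 91) - 33094)/13069 = 2884122*(2*28/(28 - 91) - 33094)/13069 = 2884122*(2*28/(-63) - 33094)/13069 = 2884122*(2*28*(-1/63) - 33094)/13069 = 2884122*(-8/9 - 33094)/13069 = (2884122/13069)*(-297854/9) = -95449697132/13069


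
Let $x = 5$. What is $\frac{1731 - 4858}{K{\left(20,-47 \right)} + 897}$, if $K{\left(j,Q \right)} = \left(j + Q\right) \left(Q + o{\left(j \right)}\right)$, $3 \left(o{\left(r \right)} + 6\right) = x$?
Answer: $- \frac{3127}{2283} \approx -1.3697$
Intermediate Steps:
$o{\left(r \right)} = - \frac{13}{3}$ ($o{\left(r \right)} = -6 + \frac{1}{3} \cdot 5 = -6 + \frac{5}{3} = - \frac{13}{3}$)
$K{\left(j,Q \right)} = \left(- \frac{13}{3} + Q\right) \left(Q + j\right)$ ($K{\left(j,Q \right)} = \left(j + Q\right) \left(Q - \frac{13}{3}\right) = \left(Q + j\right) \left(- \frac{13}{3} + Q\right) = \left(- \frac{13}{3} + Q\right) \left(Q + j\right)$)
$\frac{1731 - 4858}{K{\left(20,-47 \right)} + 897} = \frac{1731 - 4858}{\left(\left(-47\right)^{2} - - \frac{611}{3} - \frac{260}{3} - 940\right) + 897} = - \frac{3127}{\left(2209 + \frac{611}{3} - \frac{260}{3} - 940\right) + 897} = - \frac{3127}{1386 + 897} = - \frac{3127}{2283}$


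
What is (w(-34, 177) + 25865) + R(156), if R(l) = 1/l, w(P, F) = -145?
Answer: 4012321/156 ≈ 25720.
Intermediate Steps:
(w(-34, 177) + 25865) + R(156) = (-145 + 25865) + 1/156 = 25720 + 1/156 = 4012321/156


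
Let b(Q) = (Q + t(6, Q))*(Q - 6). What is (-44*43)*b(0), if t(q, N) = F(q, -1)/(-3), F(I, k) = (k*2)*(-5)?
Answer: -37840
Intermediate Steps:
F(I, k) = -10*k (F(I, k) = (2*k)*(-5) = -10*k)
t(q, N) = -10/3 (t(q, N) = -10*(-1)/(-3) = 10*(-⅓) = -10/3)
b(Q) = (-6 + Q)*(-10/3 + Q) (b(Q) = (Q - 10/3)*(Q - 6) = (-10/3 + Q)*(-6 + Q) = (-6 + Q)*(-10/3 + Q))
(-44*43)*b(0) = (-44*43)*(20 + 0² - 28/3*0) = -1892*(20 + 0 + 0) = -1892*20 = -37840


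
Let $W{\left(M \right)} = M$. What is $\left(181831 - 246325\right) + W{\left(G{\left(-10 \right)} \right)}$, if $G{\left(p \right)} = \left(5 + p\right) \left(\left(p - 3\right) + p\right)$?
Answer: $-64379$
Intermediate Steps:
$G{\left(p \right)} = \left(-3 + 2 p\right) \left(5 + p\right)$ ($G{\left(p \right)} = \left(5 + p\right) \left(\left(-3 + p\right) + p\right) = \left(5 + p\right) \left(-3 + 2 p\right) = \left(-3 + 2 p\right) \left(5 + p\right)$)
$\left(181831 - 246325\right) + W{\left(G{\left(-10 \right)} \right)} = \left(181831 - 246325\right) + \left(-15 + 2 \left(-10\right)^{2} + 7 \left(-10\right)\right) = -64494 - -115 = -64494 + 115 = -64379$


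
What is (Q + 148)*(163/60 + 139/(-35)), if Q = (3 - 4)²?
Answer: -78523/420 ≈ -186.96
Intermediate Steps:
Q = 1 (Q = (-1)² = 1)
(Q + 148)*(163/60 + 139/(-35)) = (1 + 148)*(163/60 + 139/(-35)) = 149*(163*(1/60) + 139*(-1/35)) = 149*(163/60 - 139/35) = 149*(-527/420) = -78523/420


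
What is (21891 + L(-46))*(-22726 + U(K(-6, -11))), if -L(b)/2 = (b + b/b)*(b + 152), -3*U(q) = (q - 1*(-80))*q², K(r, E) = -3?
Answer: -721561467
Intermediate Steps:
U(q) = -q²*(80 + q)/3 (U(q) = -(q - 1*(-80))*q²/3 = -(q + 80)*q²/3 = -(80 + q)*q²/3 = -q²*(80 + q)/3)
L(b) = -2*(1 + b)*(152 + b) (L(b) = -2*(b + b/b)*(b + 152) = -2*(b + 1)*(152 + b) = -2*(1 + b)*(152 + b))
(21891 + L(-46))*(-22726 + U(K(-6, -11))) = (21891 + (-304 - 306*(-46) - 2*(-46)²))*(-22726 + (⅓)*(-3)²*(-80 - 1*(-3))) = (21891 + (-304 + 14076 - 2*2116))*(-22726 + (⅓)*9*(-80 + 3)) = (21891 + (-304 + 14076 - 4232))*(-22726 + (⅓)*9*(-77)) = (21891 + 9540)*(-22726 - 231) = 31431*(-22957) = -721561467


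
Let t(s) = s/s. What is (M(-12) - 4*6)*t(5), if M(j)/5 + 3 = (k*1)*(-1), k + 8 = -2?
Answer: 11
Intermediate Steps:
k = -10 (k = -8 - 2 = -10)
M(j) = 35 (M(j) = -15 + 5*(-10*1*(-1)) = -15 + 5*(-10*(-1)) = -15 + 5*10 = -15 + 50 = 35)
t(s) = 1
(M(-12) - 4*6)*t(5) = (35 - 4*6)*1 = (35 - 24)*1 = 11*1 = 11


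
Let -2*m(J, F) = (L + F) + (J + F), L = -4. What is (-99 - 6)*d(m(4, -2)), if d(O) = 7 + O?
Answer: -945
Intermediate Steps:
m(J, F) = 2 - F - J/2 (m(J, F) = -((-4 + F) + (J + F))/2 = -((-4 + F) + (F + J))/2 = -(-4 + J + 2*F)/2 = 2 - F - J/2)
(-99 - 6)*d(m(4, -2)) = (-99 - 6)*(7 + (2 - 1*(-2) - 1/2*4)) = -105*(7 + (2 + 2 - 2)) = -105*(7 + 2) = -105*9 = -945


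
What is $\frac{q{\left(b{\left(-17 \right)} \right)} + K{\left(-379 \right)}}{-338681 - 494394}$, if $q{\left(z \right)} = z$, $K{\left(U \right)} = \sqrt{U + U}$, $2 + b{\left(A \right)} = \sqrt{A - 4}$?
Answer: $\frac{2}{833075} - \frac{i \sqrt{21}}{833075} - \frac{i \sqrt{758}}{833075} \approx 2.4007 \cdot 10^{-6} - 3.8549 \cdot 10^{-5} i$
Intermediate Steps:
$b{\left(A \right)} = -2 + \sqrt{-4 + A}$ ($b{\left(A \right)} = -2 + \sqrt{A - 4} = -2 + \sqrt{-4 + A}$)
$K{\left(U \right)} = \sqrt{2} \sqrt{U}$ ($K{\left(U \right)} = \sqrt{2 U} = \sqrt{2} \sqrt{U}$)
$\frac{q{\left(b{\left(-17 \right)} \right)} + K{\left(-379 \right)}}{-338681 - 494394} = \frac{\left(-2 + \sqrt{-4 - 17}\right) + \sqrt{2} \sqrt{-379}}{-338681 - 494394} = \frac{\left(-2 + \sqrt{-21}\right) + \sqrt{2} i \sqrt{379}}{-833075} = \left(\left(-2 + i \sqrt{21}\right) + i \sqrt{758}\right) \left(- \frac{1}{833075}\right) = \left(-2 + i \sqrt{21} + i \sqrt{758}\right) \left(- \frac{1}{833075}\right) = \frac{2}{833075} - \frac{i \sqrt{21}}{833075} - \frac{i \sqrt{758}}{833075}$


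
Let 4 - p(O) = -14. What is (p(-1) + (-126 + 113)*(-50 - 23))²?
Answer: 935089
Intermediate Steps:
p(O) = 18 (p(O) = 4 - 1*(-14) = 4 + 14 = 18)
(p(-1) + (-126 + 113)*(-50 - 23))² = (18 + (-126 + 113)*(-50 - 23))² = (18 - 13*(-73))² = (18 + 949)² = 967² = 935089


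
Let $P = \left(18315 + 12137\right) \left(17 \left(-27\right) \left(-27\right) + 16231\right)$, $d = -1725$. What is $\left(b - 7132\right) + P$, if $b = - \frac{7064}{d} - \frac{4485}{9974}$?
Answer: $\frac{14996884820137111}{17205150} \approx 8.7165 \cdot 10^{8}$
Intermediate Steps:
$b = \frac{62719711}{17205150}$ ($b = - \frac{7064}{-1725} - \frac{4485}{9974} = \left(-7064\right) \left(- \frac{1}{1725}\right) - \frac{4485}{9974} = \frac{7064}{1725} - \frac{4485}{9974} = \frac{62719711}{17205150} \approx 3.6454$)
$P = 871658048$ ($P = 30452 \left(\left(-459\right) \left(-27\right) + 16231\right) = 30452 \left(12393 + 16231\right) = 30452 \cdot 28624 = 871658048$)
$\left(b - 7132\right) + P = \left(\frac{62719711}{17205150} - 7132\right) + 871658048 = - \frac{122644410089}{17205150} + 871658048 = \frac{14996884820137111}{17205150}$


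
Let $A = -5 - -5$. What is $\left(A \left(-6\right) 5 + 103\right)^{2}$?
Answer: $10609$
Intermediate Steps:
$A = 0$ ($A = -5 + 5 = 0$)
$\left(A \left(-6\right) 5 + 103\right)^{2} = \left(0 \left(-6\right) 5 + 103\right)^{2} = \left(0 \cdot 5 + 103\right)^{2} = \left(0 + 103\right)^{2} = 103^{2} = 10609$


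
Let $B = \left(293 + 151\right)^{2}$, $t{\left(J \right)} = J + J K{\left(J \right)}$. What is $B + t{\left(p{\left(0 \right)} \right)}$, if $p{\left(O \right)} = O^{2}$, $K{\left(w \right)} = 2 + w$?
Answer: $197136$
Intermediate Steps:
$t{\left(J \right)} = J + J \left(2 + J\right)$
$B = 197136$ ($B = 444^{2} = 197136$)
$B + t{\left(p{\left(0 \right)} \right)} = 197136 + 0^{2} \left(3 + 0^{2}\right) = 197136 + 0 \left(3 + 0\right) = 197136 + 0 \cdot 3 = 197136 + 0 = 197136$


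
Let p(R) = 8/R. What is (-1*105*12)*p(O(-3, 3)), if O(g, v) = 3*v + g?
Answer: -1680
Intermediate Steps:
O(g, v) = g + 3*v
(-1*105*12)*p(O(-3, 3)) = (-1*105*12)*(8/(-3 + 3*3)) = (-105*12)*(8/(-3 + 9)) = -10080/6 = -1260*4/3 = -1680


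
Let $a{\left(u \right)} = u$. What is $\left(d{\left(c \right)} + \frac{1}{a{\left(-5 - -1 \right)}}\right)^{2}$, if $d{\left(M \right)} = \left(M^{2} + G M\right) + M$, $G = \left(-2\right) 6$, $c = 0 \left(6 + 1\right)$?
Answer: $\frac{1}{16} \approx 0.0625$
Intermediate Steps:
$c = 0$ ($c = 0 \cdot 7 = 0$)
$G = -12$
$d{\left(M \right)} = M^{2} - 11 M$ ($d{\left(M \right)} = \left(M^{2} - 12 M\right) + M = M^{2} - 11 M$)
$\left(d{\left(c \right)} + \frac{1}{a{\left(-5 - -1 \right)}}\right)^{2} = \left(0 \left(-11 + 0\right) + \frac{1}{-5 - -1}\right)^{2} = \left(0 \left(-11\right) + \frac{1}{-5 + 1}\right)^{2} = \left(0 + \frac{1}{-4}\right)^{2} = \left(0 - \frac{1}{4}\right)^{2} = \left(- \frac{1}{4}\right)^{2} = \frac{1}{16}$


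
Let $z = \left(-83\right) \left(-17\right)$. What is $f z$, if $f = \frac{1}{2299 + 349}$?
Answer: $\frac{1411}{2648} \approx 0.53286$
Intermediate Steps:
$z = 1411$
$f = \frac{1}{2648} \approx 0.00037764$
$f z = \frac{1}{2648} \cdot 1411 = \frac{1411}{2648}$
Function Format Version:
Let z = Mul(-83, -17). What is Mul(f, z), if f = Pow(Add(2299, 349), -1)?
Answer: Rational(1411, 2648) ≈ 0.53286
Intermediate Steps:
z = 1411
f = Rational(1, 2648) (f = Pow(2648, -1) = Rational(1, 2648) ≈ 0.00037764)
Mul(f, z) = Mul(Rational(1, 2648), 1411) = Rational(1411, 2648)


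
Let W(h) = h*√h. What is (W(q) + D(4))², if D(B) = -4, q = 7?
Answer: 359 - 56*√7 ≈ 210.84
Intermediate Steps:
W(h) = h^(3/2)
(W(q) + D(4))² = (7^(3/2) - 4)² = (7*√7 - 4)² = (-4 + 7*√7)²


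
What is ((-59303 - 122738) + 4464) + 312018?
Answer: 134441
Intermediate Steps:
((-59303 - 122738) + 4464) + 312018 = (-182041 + 4464) + 312018 = -177577 + 312018 = 134441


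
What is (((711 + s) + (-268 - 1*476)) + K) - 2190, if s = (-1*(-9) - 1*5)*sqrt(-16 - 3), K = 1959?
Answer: -264 + 4*I*sqrt(19) ≈ -264.0 + 17.436*I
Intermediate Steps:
s = 4*I*sqrt(19) (s = (9 - 5)*sqrt(-19) = 4*(I*sqrt(19)) = 4*I*sqrt(19) ≈ 17.436*I)
(((711 + s) + (-268 - 1*476)) + K) - 2190 = (((711 + 4*I*sqrt(19)) + (-268 - 1*476)) + 1959) - 2190 = (((711 + 4*I*sqrt(19)) + (-268 - 476)) + 1959) - 2190 = (((711 + 4*I*sqrt(19)) - 744) + 1959) - 2190 = ((-33 + 4*I*sqrt(19)) + 1959) - 2190 = (1926 + 4*I*sqrt(19)) - 2190 = -264 + 4*I*sqrt(19)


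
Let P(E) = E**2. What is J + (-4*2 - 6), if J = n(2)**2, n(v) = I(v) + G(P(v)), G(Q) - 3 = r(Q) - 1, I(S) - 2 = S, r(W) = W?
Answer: 86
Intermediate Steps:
I(S) = 2 + S
G(Q) = 2 + Q (G(Q) = 3 + (Q - 1) = 3 + (-1 + Q) = 2 + Q)
n(v) = 4 + v + v**2 (n(v) = (2 + v) + (2 + v**2) = 4 + v + v**2)
J = 100 (J = (4 + 2 + 2**2)**2 = (4 + 2 + 4)**2 = 10**2 = 100)
J + (-4*2 - 6) = 100 + (-4*2 - 6) = 100 + (-8 - 6) = 100 - 14 = 86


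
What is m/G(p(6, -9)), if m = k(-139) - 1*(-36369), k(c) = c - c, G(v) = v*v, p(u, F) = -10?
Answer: 36369/100 ≈ 363.69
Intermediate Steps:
G(v) = v**2
k(c) = 0
m = 36369 (m = 0 - 1*(-36369) = 0 + 36369 = 36369)
m/G(p(6, -9)) = 36369/((-10)**2) = 36369/100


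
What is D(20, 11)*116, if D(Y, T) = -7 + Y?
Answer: 1508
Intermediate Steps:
D(20, 11)*116 = (-7 + 20)*116 = 13*116 = 1508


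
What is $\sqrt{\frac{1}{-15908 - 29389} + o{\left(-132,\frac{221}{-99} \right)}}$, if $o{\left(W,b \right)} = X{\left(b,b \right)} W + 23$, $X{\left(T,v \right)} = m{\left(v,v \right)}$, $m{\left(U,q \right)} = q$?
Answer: $\frac{\sqrt{72421578418}}{15099} \approx 17.823$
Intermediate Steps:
$X{\left(T,v \right)} = v$
$o{\left(W,b \right)} = 23 + W b$ ($o{\left(W,b \right)} = b W + 23 = W b + 23 = 23 + W b$)
$\sqrt{\frac{1}{-15908 - 29389} + o{\left(-132,\frac{221}{-99} \right)}} = \sqrt{\frac{1}{-15908 - 29389} - \left(-23 + 132 \frac{221}{-99}\right)} = \sqrt{\frac{1}{-45297} - \left(-23 + 132 \cdot 221 \left(- \frac{1}{99}\right)\right)} = \sqrt{- \frac{1}{45297} + \left(23 - - \frac{884}{3}\right)} = \sqrt{- \frac{1}{45297} + \left(23 + \frac{884}{3}\right)} = \sqrt{- \frac{1}{45297} + \frac{953}{3}} = \sqrt{\frac{14389346}{45297}} = \frac{\sqrt{72421578418}}{15099}$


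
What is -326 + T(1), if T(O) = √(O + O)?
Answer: -326 + √2 ≈ -324.59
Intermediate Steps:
T(O) = √2*√O (T(O) = √(2*O) = √2*√O)
-326 + T(1) = -326 + √2*√1 = -326 + √2*1 = -326 + √2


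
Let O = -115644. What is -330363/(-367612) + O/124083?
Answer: -506563333/15204799932 ≈ -0.033316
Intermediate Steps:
-330363/(-367612) + O/124083 = -330363/(-367612) - 115644/124083 = -330363*(-1/367612) - 115644*1/124083 = 330363/367612 - 38548/41361 = -506563333/15204799932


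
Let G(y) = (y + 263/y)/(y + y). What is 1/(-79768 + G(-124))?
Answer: -30752/2453009897 ≈ -1.2536e-5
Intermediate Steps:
G(y) = (y + 263/y)/(2*y) (G(y) = (y + 263/y)/((2*y)) = (y + 263/y)*(1/(2*y)) = (y + 263/y)/(2*y))
1/(-79768 + G(-124)) = 1/(-79768 + (½)*(263 + (-124)²)/(-124)²) = 1/(-79768 + (½)*(1/15376)*(263 + 15376)) = 1/(-79768 + (½)*(1/15376)*15639) = 1/(-79768 + 15639/30752) = 1/(-2453009897/30752) = -30752/2453009897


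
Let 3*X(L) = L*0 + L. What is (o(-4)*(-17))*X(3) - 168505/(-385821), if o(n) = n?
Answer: 26404333/385821 ≈ 68.437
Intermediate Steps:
X(L) = L/3 (X(L) = (L*0 + L)/3 = (0 + L)/3 = L/3)
(o(-4)*(-17))*X(3) - 168505/(-385821) = (-4*(-17))*((1/3)*3) - 168505/(-385821) = 68*1 - 168505*(-1/385821) = 68 + 168505/385821 = 26404333/385821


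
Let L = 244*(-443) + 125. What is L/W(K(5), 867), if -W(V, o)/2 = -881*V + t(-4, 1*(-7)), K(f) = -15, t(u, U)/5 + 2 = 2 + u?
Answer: 3723/910 ≈ 4.0912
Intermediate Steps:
t(u, U) = 5*u (t(u, U) = -10 + 5*(2 + u) = -10 + (10 + 5*u) = 5*u)
L = -107967 (L = -108092 + 125 = -107967)
W(V, o) = 40 + 1762*V (W(V, o) = -2*(-881*V + 5*(-4)) = -2*(-881*V - 20) = -2*(-20 - 881*V) = 40 + 1762*V)
L/W(K(5), 867) = -107967/(40 + 1762*(-15)) = -107967/(40 - 26430) = -107967/(-26390) = -107967*(-1/26390) = 3723/910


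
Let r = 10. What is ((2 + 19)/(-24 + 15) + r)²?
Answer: 529/9 ≈ 58.778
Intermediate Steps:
((2 + 19)/(-24 + 15) + r)² = ((2 + 19)/(-24 + 15) + 10)² = (21/(-9) + 10)² = (21*(-⅑) + 10)² = (-7/3 + 10)² = (23/3)² = 529/9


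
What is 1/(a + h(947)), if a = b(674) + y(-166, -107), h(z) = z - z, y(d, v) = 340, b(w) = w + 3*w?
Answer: 1/3036 ≈ 0.00032938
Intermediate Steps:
b(w) = 4*w
h(z) = 0
a = 3036 (a = 4*674 + 340 = 2696 + 340 = 3036)
1/(a + h(947)) = 1/(3036 + 0) = 1/3036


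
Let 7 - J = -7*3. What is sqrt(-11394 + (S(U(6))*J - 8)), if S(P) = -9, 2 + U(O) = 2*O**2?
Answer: I*sqrt(11654) ≈ 107.95*I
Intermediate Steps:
U(O) = -2 + 2*O**2
J = 28 (J = 7 - (-7)*3 = 7 - 1*(-21) = 7 + 21 = 28)
sqrt(-11394 + (S(U(6))*J - 8)) = sqrt(-11394 + (-9*28 - 8)) = sqrt(-11394 + (-252 - 8)) = sqrt(-11394 - 260) = sqrt(-11654) = I*sqrt(11654)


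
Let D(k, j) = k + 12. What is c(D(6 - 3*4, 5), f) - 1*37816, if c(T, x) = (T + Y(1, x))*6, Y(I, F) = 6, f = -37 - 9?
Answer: -37744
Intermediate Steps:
f = -46
D(k, j) = 12 + k
c(T, x) = 36 + 6*T (c(T, x) = (T + 6)*6 = (6 + T)*6 = 36 + 6*T)
c(D(6 - 3*4, 5), f) - 1*37816 = (36 + 6*(12 + (6 - 3*4))) - 1*37816 = (36 + 6*(12 + (6 - 12))) - 37816 = (36 + 6*(12 - 6)) - 37816 = (36 + 6*6) - 37816 = (36 + 36) - 37816 = 72 - 37816 = -37744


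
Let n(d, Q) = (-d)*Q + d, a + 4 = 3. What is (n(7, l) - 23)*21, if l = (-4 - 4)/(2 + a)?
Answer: 840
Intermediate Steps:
a = -1 (a = -4 + 3 = -1)
l = -8 (l = (-4 - 4)/(2 - 1) = -8/1 = -8*1 = -8)
n(d, Q) = d - Q*d (n(d, Q) = -Q*d + d = d - Q*d)
(n(7, l) - 23)*21 = (7*(1 - 1*(-8)) - 23)*21 = (7*(1 + 8) - 23)*21 = (7*9 - 23)*21 = (63 - 23)*21 = 40*21 = 840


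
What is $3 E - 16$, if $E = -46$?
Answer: $-154$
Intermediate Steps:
$3 E - 16 = 3 \left(-46\right) - 16 = -138 - 16 = -154$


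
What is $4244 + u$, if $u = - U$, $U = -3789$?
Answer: $8033$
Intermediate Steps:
$u = 3789$ ($u = \left(-1\right) \left(-3789\right) = 3789$)
$4244 + u = 4244 + 3789 = 8033$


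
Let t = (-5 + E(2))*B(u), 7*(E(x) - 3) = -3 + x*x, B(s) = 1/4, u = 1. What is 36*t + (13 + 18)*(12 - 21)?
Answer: -2070/7 ≈ -295.71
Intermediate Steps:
B(s) = ¼
E(x) = 18/7 + x²/7 (E(x) = 3 + (-3 + x*x)/7 = 3 + (-3 + x²)/7 = 3 + (-3/7 + x²/7) = 18/7 + x²/7)
t = -13/28 (t = (-5 + (18/7 + (⅐)*2²))*(¼) = (-5 + (18/7 + (⅐)*4))*(¼) = (-5 + (18/7 + 4/7))*(¼) = (-5 + 22/7)*(¼) = -13/7*¼ = -13/28 ≈ -0.46429)
36*t + (13 + 18)*(12 - 21) = 36*(-13/28) + (13 + 18)*(12 - 21) = -117/7 + 31*(-9) = -117/7 - 279 = -2070/7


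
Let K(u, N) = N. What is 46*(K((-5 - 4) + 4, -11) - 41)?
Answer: -2392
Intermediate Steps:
46*(K((-5 - 4) + 4, -11) - 41) = 46*(-11 - 41) = 46*(-52) = -2392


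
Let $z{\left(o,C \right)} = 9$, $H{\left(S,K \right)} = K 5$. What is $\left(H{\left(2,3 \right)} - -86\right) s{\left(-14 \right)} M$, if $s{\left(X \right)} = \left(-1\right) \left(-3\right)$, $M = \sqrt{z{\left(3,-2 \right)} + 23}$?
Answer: $1212 \sqrt{2} \approx 1714.0$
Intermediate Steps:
$H{\left(S,K \right)} = 5 K$
$M = 4 \sqrt{2}$ ($M = \sqrt{9 + 23} = \sqrt{32} = 4 \sqrt{2} \approx 5.6569$)
$s{\left(X \right)} = 3$
$\left(H{\left(2,3 \right)} - -86\right) s{\left(-14 \right)} M = \left(5 \cdot 3 - -86\right) 3 \cdot 4 \sqrt{2} = \left(15 + 86\right) 3 \cdot 4 \sqrt{2} = 101 \cdot 3 \cdot 4 \sqrt{2} = 303 \cdot 4 \sqrt{2} = 1212 \sqrt{2}$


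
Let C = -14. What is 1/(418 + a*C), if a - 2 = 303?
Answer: -1/3852 ≈ -0.00025961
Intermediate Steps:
a = 305 (a = 2 + 303 = 305)
1/(418 + a*C) = 1/(418 + 305*(-14)) = 1/(418 - 4270) = 1/(-3852) = -1/3852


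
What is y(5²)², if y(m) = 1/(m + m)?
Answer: 1/2500 ≈ 0.00040000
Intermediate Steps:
y(m) = 1/(2*m)
y(5²)² = (1/(2*(5²)))² = ((½)/25)² = ((½)*(1/25))² = (1/50)² = 1/2500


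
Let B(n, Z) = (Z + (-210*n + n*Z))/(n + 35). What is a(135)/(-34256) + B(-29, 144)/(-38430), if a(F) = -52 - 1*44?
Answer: -71969/11754090 ≈ -0.0061229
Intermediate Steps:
a(F) = -96 (a(F) = -52 - 44 = -96)
B(n, Z) = (Z - 210*n + Z*n)/(35 + n) (B(n, Z) = (Z + (-210*n + Z*n))/(35 + n) = (Z - 210*n + Z*n)/(35 + n))
a(135)/(-34256) + B(-29, 144)/(-38430) = -96/(-34256) + ((144 - 210*(-29) + 144*(-29))/(35 - 29))/(-38430) = -96*(-1/34256) + ((144 + 6090 - 4176)/6)*(-1/38430) = 6/2141 + ((⅙)*2058)*(-1/38430) = 6/2141 + 343*(-1/38430) = 6/2141 - 49/5490 = -71969/11754090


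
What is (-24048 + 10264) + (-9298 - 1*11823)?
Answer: -34905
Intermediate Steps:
(-24048 + 10264) + (-9298 - 1*11823) = -13784 + (-9298 - 11823) = -13784 - 21121 = -34905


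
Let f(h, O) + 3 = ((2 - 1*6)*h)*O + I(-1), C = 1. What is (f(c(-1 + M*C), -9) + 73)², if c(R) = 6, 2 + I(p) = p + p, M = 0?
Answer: 79524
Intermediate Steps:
I(p) = -2 + 2*p (I(p) = -2 + (p + p) = -2 + 2*p)
f(h, O) = -7 - 4*O*h (f(h, O) = -3 + (((2 - 1*6)*h)*O + (-2 + 2*(-1))) = -3 + (((2 - 6)*h)*O + (-2 - 2)) = -3 + ((-4*h)*O - 4) = -3 + (-4*O*h - 4) = -3 + (-4 - 4*O*h) = -7 - 4*O*h)
(f(c(-1 + M*C), -9) + 73)² = ((-7 - 4*(-9)*6) + 73)² = ((-7 + 216) + 73)² = (209 + 73)² = 282² = 79524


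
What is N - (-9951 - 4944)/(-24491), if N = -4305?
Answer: -105448650/24491 ≈ -4305.6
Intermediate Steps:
N - (-9951 - 4944)/(-24491) = -4305 - (-9951 - 4944)/(-24491) = -4305 - (-14895)*(-1)/24491 = -4305 - 1*14895/24491 = -4305 - 14895/24491 = -105448650/24491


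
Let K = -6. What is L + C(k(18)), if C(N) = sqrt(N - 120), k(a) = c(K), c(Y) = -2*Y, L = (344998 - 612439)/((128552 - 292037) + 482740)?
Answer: -267441/319255 + 6*I*sqrt(3) ≈ -0.8377 + 10.392*I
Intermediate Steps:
L = -267441/319255 (L = -267441/(-163485 + 482740) = -267441/319255 ≈ -0.83770)
k(a) = 12 (k(a) = -2*(-6) = 12)
C(N) = sqrt(-120 + N)
L + C(k(18)) = -267441/319255 + sqrt(-120 + 12) = -267441/319255 + sqrt(-108) = -267441/319255 + 6*I*sqrt(3)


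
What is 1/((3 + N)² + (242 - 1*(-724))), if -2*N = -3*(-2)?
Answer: 1/966 ≈ 0.0010352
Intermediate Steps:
N = -3 (N = -(-3)*(-2)/2 = -½*6 = -3)
1/((3 + N)² + (242 - 1*(-724))) = 1/((3 - 3)² + (242 - 1*(-724))) = 1/(0² + (242 + 724)) = 1/(0 + 966) = 1/966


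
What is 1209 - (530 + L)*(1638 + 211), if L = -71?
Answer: -847482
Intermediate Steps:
1209 - (530 + L)*(1638 + 211) = 1209 - (530 - 71)*(1638 + 211) = 1209 - 459*1849 = 1209 - 1*848691 = 1209 - 848691 = -847482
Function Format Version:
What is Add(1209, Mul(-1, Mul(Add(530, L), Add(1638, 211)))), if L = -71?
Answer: -847482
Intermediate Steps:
Add(1209, Mul(-1, Mul(Add(530, L), Add(1638, 211)))) = Add(1209, Mul(-1, Mul(Add(530, -71), Add(1638, 211)))) = Add(1209, Mul(-1, Mul(459, 1849))) = Add(1209, Mul(-1, 848691)) = Add(1209, -848691) = -847482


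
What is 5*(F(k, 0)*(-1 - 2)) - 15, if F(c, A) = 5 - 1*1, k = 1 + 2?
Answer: -75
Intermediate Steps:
k = 3
F(c, A) = 4 (F(c, A) = 5 - 1 = 4)
5*(F(k, 0)*(-1 - 2)) - 15 = 5*(4*(-1 - 2)) - 15 = 5*(4*(-3)) - 15 = 5*(-12) - 15 = -60 - 15 = -75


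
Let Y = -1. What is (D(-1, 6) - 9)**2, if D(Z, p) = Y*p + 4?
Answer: 121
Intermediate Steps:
D(Z, p) = 4 - p (D(Z, p) = -p + 4 = 4 - p)
(D(-1, 6) - 9)**2 = ((4 - 1*6) - 9)**2 = ((4 - 6) - 9)**2 = (-2 - 9)**2 = (-11)**2 = 121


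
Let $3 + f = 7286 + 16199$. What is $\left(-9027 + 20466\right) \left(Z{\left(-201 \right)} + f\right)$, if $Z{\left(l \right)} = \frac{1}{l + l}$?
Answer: $\frac{35993816319}{134} \approx 2.6861 \cdot 10^{8}$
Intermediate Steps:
$Z{\left(l \right)} = \frac{1}{2 l}$
$f = 23482$ ($f = -3 + \left(7286 + 16199\right) = -3 + 23485 = 23482$)
$\left(-9027 + 20466\right) \left(Z{\left(-201 \right)} + f\right) = \left(-9027 + 20466\right) \left(\frac{1}{2 \left(-201\right)} + 23482\right) = 11439 \left(\frac{1}{2} \left(- \frac{1}{201}\right) + 23482\right) = 11439 \left(- \frac{1}{402} + 23482\right) = 11439 \cdot \frac{9439763}{402} = \frac{35993816319}{134}$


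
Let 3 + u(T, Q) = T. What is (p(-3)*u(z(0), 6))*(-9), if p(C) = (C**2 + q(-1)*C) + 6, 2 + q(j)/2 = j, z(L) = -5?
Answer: 2376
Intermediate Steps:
u(T, Q) = -3 + T
q(j) = -4 + 2*j
p(C) = 6 + C**2 - 6*C (p(C) = (C**2 + (-4 + 2*(-1))*C) + 6 = (C**2 + (-4 - 2)*C) + 6 = (C**2 - 6*C) + 6 = 6 + C**2 - 6*C)
(p(-3)*u(z(0), 6))*(-9) = ((6 + (-3)**2 - 6*(-3))*(-3 - 5))*(-9) = ((6 + 9 + 18)*(-8))*(-9) = (33*(-8))*(-9) = -264*(-9) = 2376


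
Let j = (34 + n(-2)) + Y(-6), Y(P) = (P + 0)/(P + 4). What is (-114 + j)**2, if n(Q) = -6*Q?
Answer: 4225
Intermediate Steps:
Y(P) = P/(4 + P)
j = 49 (j = (34 - 6*(-2)) - 6/(4 - 6) = (34 + 12) - 6/(-2) = 46 - 6*(-1/2) = 46 + 3 = 49)
(-114 + j)**2 = (-114 + 49)**2 = (-65)**2 = 4225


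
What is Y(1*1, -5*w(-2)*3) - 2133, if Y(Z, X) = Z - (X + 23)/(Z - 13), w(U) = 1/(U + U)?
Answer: -102229/48 ≈ -2129.8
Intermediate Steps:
w(U) = 1/(2*U)
Y(Z, X) = Z - (23 + X)/(-13 + Z)
Y(1*1, -5*w(-2)*3) - 2133 = (-23 + (1*1)² - (-5/(2*(-2)))*3 - 13)/(-13 + 1*1) - 2133 = (-23 + 1² - (-5*(-1)/(2*2))*3 - 13*1)/(-13 + 1) - 2133 = (-23 + 1 - (-5*(-¼))*3 - 13)/(-12) - 2133 = -(-23 + 1 - 5*3/4 - 13)/12 - 2133 = -(-23 + 1 - 1*15/4 - 13)/12 - 2133 = -(-23 + 1 - 15/4 - 13)/12 - 2133 = -1/12*(-155/4) - 2133 = 155/48 - 2133 = -102229/48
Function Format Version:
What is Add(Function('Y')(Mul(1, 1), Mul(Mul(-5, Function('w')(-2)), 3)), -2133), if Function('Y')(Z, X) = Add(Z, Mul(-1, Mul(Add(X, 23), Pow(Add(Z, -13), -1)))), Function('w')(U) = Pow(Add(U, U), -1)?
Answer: Rational(-102229, 48) ≈ -2129.8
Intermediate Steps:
Function('w')(U) = Mul(Rational(1, 2), Pow(U, -1)) (Function('w')(U) = Pow(Mul(2, U), -1) = Mul(Rational(1, 2), Pow(U, -1)))
Function('Y')(Z, X) = Add(Z, Mul(-1, Pow(Add(-13, Z), -1), Add(23, X))) (Function('Y')(Z, X) = Add(Z, Mul(-1, Mul(Add(23, X), Pow(Add(-13, Z), -1)))) = Add(Z, Mul(-1, Mul(Pow(Add(-13, Z), -1), Add(23, X)))) = Add(Z, Mul(-1, Pow(Add(-13, Z), -1), Add(23, X))))
Add(Function('Y')(Mul(1, 1), Mul(Mul(-5, Function('w')(-2)), 3)), -2133) = Add(Mul(Pow(Add(-13, Mul(1, 1)), -1), Add(-23, Pow(Mul(1, 1), 2), Mul(-1, Mul(Mul(-5, Mul(Rational(1, 2), Pow(-2, -1))), 3)), Mul(-13, Mul(1, 1)))), -2133) = Add(Mul(Pow(Add(-13, 1), -1), Add(-23, Pow(1, 2), Mul(-1, Mul(Mul(-5, Mul(Rational(1, 2), Rational(-1, 2))), 3)), Mul(-13, 1))), -2133) = Add(Mul(Pow(-12, -1), Add(-23, 1, Mul(-1, Mul(Mul(-5, Rational(-1, 4)), 3)), -13)), -2133) = Add(Mul(Rational(-1, 12), Add(-23, 1, Mul(-1, Mul(Rational(5, 4), 3)), -13)), -2133) = Add(Mul(Rational(-1, 12), Add(-23, 1, Mul(-1, Rational(15, 4)), -13)), -2133) = Add(Mul(Rational(-1, 12), Add(-23, 1, Rational(-15, 4), -13)), -2133) = Add(Mul(Rational(-1, 12), Rational(-155, 4)), -2133) = Add(Rational(155, 48), -2133) = Rational(-102229, 48)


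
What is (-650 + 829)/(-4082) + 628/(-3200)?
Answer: -392037/1632800 ≈ -0.24010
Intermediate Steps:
(-650 + 829)/(-4082) + 628/(-3200) = 179*(-1/4082) + 628*(-1/3200) = -179/4082 - 157/800 = -392037/1632800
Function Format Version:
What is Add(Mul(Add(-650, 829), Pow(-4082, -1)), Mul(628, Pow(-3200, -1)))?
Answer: Rational(-392037, 1632800) ≈ -0.24010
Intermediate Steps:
Add(Mul(Add(-650, 829), Pow(-4082, -1)), Mul(628, Pow(-3200, -1))) = Add(Mul(179, Rational(-1, 4082)), Mul(628, Rational(-1, 3200))) = Add(Rational(-179, 4082), Rational(-157, 800)) = Rational(-392037, 1632800)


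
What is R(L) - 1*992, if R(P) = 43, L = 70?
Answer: -949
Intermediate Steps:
R(L) - 1*992 = 43 - 1*992 = 43 - 992 = -949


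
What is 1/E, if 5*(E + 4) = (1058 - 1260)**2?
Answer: 5/40784 ≈ 0.00012260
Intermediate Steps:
E = 40784/5 (E = -4 + (1058 - 1260)**2/5 = -4 + (1/5)*(-202)**2 = -4 + (1/5)*40804 = -4 + 40804/5 = 40784/5 ≈ 8156.8)
1/E = 1/(40784/5) = 5/40784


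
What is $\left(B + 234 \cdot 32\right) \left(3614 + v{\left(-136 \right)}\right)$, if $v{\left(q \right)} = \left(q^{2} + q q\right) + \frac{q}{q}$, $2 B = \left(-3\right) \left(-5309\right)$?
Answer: $\frac{1254878121}{2} \approx 6.2744 \cdot 10^{8}$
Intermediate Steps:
$B = \frac{15927}{2}$ ($B = \frac{\left(-3\right) \left(-5309\right)}{2} = \frac{1}{2} \cdot 15927 = \frac{15927}{2} \approx 7963.5$)
$v{\left(q \right)} = 1 + 2 q^{2}$ ($v{\left(q \right)} = \left(q^{2} + q^{2}\right) + 1 = 2 q^{2} + 1 = 1 + 2 q^{2}$)
$\left(B + 234 \cdot 32\right) \left(3614 + v{\left(-136 \right)}\right) = \left(\frac{15927}{2} + 234 \cdot 32\right) \left(3614 + \left(1 + 2 \left(-136\right)^{2}\right)\right) = \left(\frac{15927}{2} + 7488\right) \left(3614 + \left(1 + 2 \cdot 18496\right)\right) = \frac{30903 \left(3614 + \left(1 + 36992\right)\right)}{2} = \frac{30903 \left(3614 + 36993\right)}{2} = \frac{30903}{2} \cdot 40607 = \frac{1254878121}{2}$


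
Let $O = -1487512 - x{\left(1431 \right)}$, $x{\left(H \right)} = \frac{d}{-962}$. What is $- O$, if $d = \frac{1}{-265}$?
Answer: $\frac{379211434161}{254930} \approx 1.4875 \cdot 10^{6}$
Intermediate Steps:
$d = - \frac{1}{265} \approx -0.0037736$
$x{\left(H \right)} = \frac{1}{254930}$ ($x{\left(H \right)} = - \frac{1}{265 \left(-962\right)} = \left(- \frac{1}{265}\right) \left(- \frac{1}{962}\right) = \frac{1}{254930}$)
$O = - \frac{379211434161}{254930}$ ($O = -1487512 - \frac{1}{254930} = - \frac{379211434161}{254930} \approx -1.4875 \cdot 10^{6}$)
$- O = \left(-1\right) \left(- \frac{379211434161}{254930}\right) = \frac{379211434161}{254930}$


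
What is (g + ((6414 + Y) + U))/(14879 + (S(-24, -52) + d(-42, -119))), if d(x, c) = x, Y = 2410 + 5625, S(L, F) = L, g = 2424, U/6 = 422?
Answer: 19405/14813 ≈ 1.3100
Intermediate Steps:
U = 2532 (U = 6*422 = 2532)
Y = 8035
(g + ((6414 + Y) + U))/(14879 + (S(-24, -52) + d(-42, -119))) = (2424 + ((6414 + 8035) + 2532))/(14879 + (-24 - 42)) = (2424 + (14449 + 2532))/(14879 - 66) = (2424 + 16981)/14813 = 19405*(1/14813) = 19405/14813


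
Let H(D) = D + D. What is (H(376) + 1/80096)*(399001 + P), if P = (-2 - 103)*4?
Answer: 24007407718133/80096 ≈ 2.9973e+8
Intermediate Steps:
P = -420 (P = -105*4 = -420)
H(D) = 2*D
(H(376) + 1/80096)*(399001 + P) = (2*376 + 1/80096)*(399001 - 420) = (752 + 1/80096)*398581 = (60232193/80096)*398581 = 24007407718133/80096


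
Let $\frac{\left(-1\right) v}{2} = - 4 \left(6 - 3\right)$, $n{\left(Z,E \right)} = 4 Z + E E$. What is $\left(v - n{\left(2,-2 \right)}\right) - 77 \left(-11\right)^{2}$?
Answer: $-9305$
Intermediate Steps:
$n{\left(Z,E \right)} = E^{2} + 4 Z$ ($n{\left(Z,E \right)} = 4 Z + E^{2} = E^{2} + 4 Z$)
$v = 24$ ($v = - 2 \left(- 4 \left(6 - 3\right)\right) = - 2 \left(\left(-4\right) 3\right) = \left(-2\right) \left(-12\right) = 24$)
$\left(v - n{\left(2,-2 \right)}\right) - 77 \left(-11\right)^{2} = \left(24 - \left(\left(-2\right)^{2} + 4 \cdot 2\right)\right) - 77 \left(-11\right)^{2} = \left(24 - \left(4 + 8\right)\right) - 9317 = \left(24 - 12\right) - 9317 = 12 - 9317 = -9305$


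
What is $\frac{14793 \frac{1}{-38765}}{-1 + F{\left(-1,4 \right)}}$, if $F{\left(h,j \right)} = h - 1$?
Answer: $\frac{4931}{38765} \approx 0.1272$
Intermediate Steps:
$F{\left(h,j \right)} = -1 + h$
$\frac{14793 \frac{1}{-38765}}{-1 + F{\left(-1,4 \right)}} = \frac{14793 \frac{1}{-38765}}{-1 - 2} = \frac{14793 \left(- \frac{1}{38765}\right)}{-1 - 2} = \frac{1}{-3} \left(- \frac{14793}{38765}\right) = \left(- \frac{1}{3}\right) \left(- \frac{14793}{38765}\right) = \frac{4931}{38765}$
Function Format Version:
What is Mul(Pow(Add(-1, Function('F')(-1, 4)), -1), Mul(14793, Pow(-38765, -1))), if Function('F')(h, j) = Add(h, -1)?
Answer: Rational(4931, 38765) ≈ 0.12720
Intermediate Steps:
Function('F')(h, j) = Add(-1, h)
Mul(Pow(Add(-1, Function('F')(-1, 4)), -1), Mul(14793, Pow(-38765, -1))) = Mul(Pow(Add(-1, Add(-1, -1)), -1), Mul(14793, Pow(-38765, -1))) = Mul(Pow(Add(-1, -2), -1), Mul(14793, Rational(-1, 38765))) = Mul(Pow(-3, -1), Rational(-14793, 38765)) = Mul(Rational(-1, 3), Rational(-14793, 38765)) = Rational(4931, 38765)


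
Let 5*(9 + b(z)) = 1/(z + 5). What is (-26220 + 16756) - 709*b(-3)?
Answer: -31539/10 ≈ -3153.9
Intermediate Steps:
b(z) = -9 + 1/(5*(5 + z)) (b(z) = -9 + 1/(5*(z + 5)) = -9 + 1/(5*(5 + z)))
(-26220 + 16756) - 709*b(-3) = (-26220 + 16756) - 709*(-224 - 45*(-3))/(5*(5 - 3)) = -9464 - 709*(-224 + 135)/(5*2) = -9464 - 709*(-89)/(5*2) = -9464 - 709*(-89/10) = -9464 + 63101/10 = -31539/10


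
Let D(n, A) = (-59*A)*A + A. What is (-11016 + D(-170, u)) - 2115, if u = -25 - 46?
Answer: -310621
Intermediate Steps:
u = -71
D(n, A) = A - 59*A² (D(n, A) = -59*A² + A = A - 59*A²)
(-11016 + D(-170, u)) - 2115 = (-11016 - 71*(1 - 59*(-71))) - 2115 = (-11016 - 71*(1 + 4189)) - 2115 = (-11016 - 71*4190) - 2115 = (-11016 - 297490) - 2115 = -308506 - 2115 = -310621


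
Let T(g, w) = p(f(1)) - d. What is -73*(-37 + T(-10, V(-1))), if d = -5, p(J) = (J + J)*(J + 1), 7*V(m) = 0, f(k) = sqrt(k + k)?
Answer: 2044 - 146*sqrt(2) ≈ 1837.5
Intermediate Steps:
f(k) = sqrt(2)*sqrt(k) (f(k) = sqrt(2*k) = sqrt(2)*sqrt(k))
V(m) = 0 (V(m) = (1/7)*0 = 0)
p(J) = 2*J*(1 + J) (p(J) = (2*J)*(1 + J) = 2*J*(1 + J))
T(g, w) = 5 + 2*sqrt(2)*(1 + sqrt(2)) (T(g, w) = 2*(sqrt(2)*sqrt(1))*(1 + sqrt(2)*sqrt(1)) - 1*(-5) = 2*(sqrt(2)*1)*(1 + sqrt(2)*1) + 5 = 2*sqrt(2)*(1 + sqrt(2)) + 5 = 5 + 2*sqrt(2)*(1 + sqrt(2)))
-73*(-37 + T(-10, V(-1))) = -73*(-37 + (9 + 2*sqrt(2))) = -73*(-28 + 2*sqrt(2)) = 2044 - 146*sqrt(2)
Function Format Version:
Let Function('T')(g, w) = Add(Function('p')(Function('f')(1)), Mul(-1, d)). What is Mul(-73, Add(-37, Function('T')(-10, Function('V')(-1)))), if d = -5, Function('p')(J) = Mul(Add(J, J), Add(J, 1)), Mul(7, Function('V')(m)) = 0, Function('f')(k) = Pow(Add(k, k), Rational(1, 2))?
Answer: Add(2044, Mul(-146, Pow(2, Rational(1, 2)))) ≈ 1837.5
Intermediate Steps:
Function('f')(k) = Mul(Pow(2, Rational(1, 2)), Pow(k, Rational(1, 2))) (Function('f')(k) = Pow(Mul(2, k), Rational(1, 2)) = Mul(Pow(2, Rational(1, 2)), Pow(k, Rational(1, 2))))
Function('V')(m) = 0 (Function('V')(m) = Mul(Rational(1, 7), 0) = 0)
Function('p')(J) = Mul(2, J, Add(1, J)) (Function('p')(J) = Mul(Mul(2, J), Add(1, J)) = Mul(2, J, Add(1, J)))
Function('T')(g, w) = Add(5, Mul(2, Pow(2, Rational(1, 2)), Add(1, Pow(2, Rational(1, 2))))) (Function('T')(g, w) = Add(Mul(2, Mul(Pow(2, Rational(1, 2)), Pow(1, Rational(1, 2))), Add(1, Mul(Pow(2, Rational(1, 2)), Pow(1, Rational(1, 2))))), Mul(-1, -5)) = Add(Mul(2, Mul(Pow(2, Rational(1, 2)), 1), Add(1, Mul(Pow(2, Rational(1, 2)), 1))), 5) = Add(Mul(2, Pow(2, Rational(1, 2)), Add(1, Pow(2, Rational(1, 2)))), 5) = Add(5, Mul(2, Pow(2, Rational(1, 2)), Add(1, Pow(2, Rational(1, 2))))))
Mul(-73, Add(-37, Function('T')(-10, Function('V')(-1)))) = Mul(-73, Add(-37, Add(9, Mul(2, Pow(2, Rational(1, 2)))))) = Mul(-73, Add(-28, Mul(2, Pow(2, Rational(1, 2))))) = Add(2044, Mul(-146, Pow(2, Rational(1, 2))))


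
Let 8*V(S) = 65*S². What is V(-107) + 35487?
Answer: 1028081/8 ≈ 1.2851e+5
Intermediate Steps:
V(S) = 65*S²/8 (V(S) = (65*S²)/8 = 65*S²/8)
V(-107) + 35487 = (65/8)*(-107)² + 35487 = (65/8)*11449 + 35487 = 744185/8 + 35487 = 1028081/8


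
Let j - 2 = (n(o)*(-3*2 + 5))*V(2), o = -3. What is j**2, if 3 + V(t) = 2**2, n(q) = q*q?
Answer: 49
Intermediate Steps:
n(q) = q**2
V(t) = 1 (V(t) = -3 + 2**2 = -3 + 4 = 1)
j = -7 (j = 2 + ((-3)**2*(-3*2 + 5))*1 = 2 + (9*(-6 + 5))*1 = 2 + (9*(-1))*1 = 2 - 9*1 = 2 - 9 = -7)
j**2 = (-7)**2 = 49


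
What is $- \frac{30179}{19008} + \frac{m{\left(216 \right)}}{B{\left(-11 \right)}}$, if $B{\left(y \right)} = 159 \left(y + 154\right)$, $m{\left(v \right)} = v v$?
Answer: $\frac{552775}{1190592} \approx 0.46429$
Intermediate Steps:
$m{\left(v \right)} = v^{2}$
$B{\left(y \right)} = 24486 + 159 y$ ($B{\left(y \right)} = 159 \left(154 + y\right) = 24486 + 159 y$)
$- \frac{30179}{19008} + \frac{m{\left(216 \right)}}{B{\left(-11 \right)}} = - \frac{30179}{19008} + \frac{216^{2}}{24486 + 159 \left(-11\right)} = \left(-30179\right) \frac{1}{19008} + \frac{46656}{24486 - 1749} = - \frac{30179}{19008} + \frac{46656}{22737} = - \frac{30179}{19008} + 46656 \cdot \frac{1}{22737} = - \frac{30179}{19008} + \frac{15552}{7579} = \frac{552775}{1190592}$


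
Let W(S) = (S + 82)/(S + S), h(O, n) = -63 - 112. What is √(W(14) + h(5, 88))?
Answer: I*√8407/7 ≈ 13.099*I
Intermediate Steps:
h(O, n) = -175
W(S) = (82 + S)/(2*S) (W(S) = (82 + S)/((2*S)) = (82 + S)*(1/(2*S)) = (82 + S)/(2*S))
√(W(14) + h(5, 88)) = √((½)*(82 + 14)/14 - 175) = √((½)*(1/14)*96 - 175) = √(24/7 - 175) = √(-1201/7) = I*√8407/7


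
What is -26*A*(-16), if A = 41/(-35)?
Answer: -17056/35 ≈ -487.31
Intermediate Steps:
A = -41/35 (A = 41*(-1/35) = -41/35 ≈ -1.1714)
-26*A*(-16) = -26*(-41/35)*(-16) = (1066/35)*(-16) = -17056/35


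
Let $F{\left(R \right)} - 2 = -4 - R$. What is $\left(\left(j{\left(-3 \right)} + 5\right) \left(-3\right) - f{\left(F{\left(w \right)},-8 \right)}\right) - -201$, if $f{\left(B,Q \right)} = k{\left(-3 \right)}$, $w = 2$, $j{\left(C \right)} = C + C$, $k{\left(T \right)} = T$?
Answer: $207$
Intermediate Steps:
$j{\left(C \right)} = 2 C$
$F{\left(R \right)} = -2 - R$ ($F{\left(R \right)} = 2 - \left(4 + R\right) = -2 - R$)
$f{\left(B,Q \right)} = -3$
$\left(\left(j{\left(-3 \right)} + 5\right) \left(-3\right) - f{\left(F{\left(w \right)},-8 \right)}\right) - -201 = \left(\left(2 \left(-3\right) + 5\right) \left(-3\right) - -3\right) - -201 = \left(\left(-6 + 5\right) \left(-3\right) + 3\right) + 201 = \left(\left(-1\right) \left(-3\right) + 3\right) + 201 = \left(3 + 3\right) + 201 = 6 + 201 = 207$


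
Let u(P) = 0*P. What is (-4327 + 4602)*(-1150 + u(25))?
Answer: -316250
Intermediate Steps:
u(P) = 0
(-4327 + 4602)*(-1150 + u(25)) = (-4327 + 4602)*(-1150 + 0) = 275*(-1150) = -316250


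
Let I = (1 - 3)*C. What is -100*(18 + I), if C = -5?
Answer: -2800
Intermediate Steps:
I = 10 (I = (1 - 3)*(-5) = -2*(-5) = 10)
-100*(18 + I) = -100*(18 + 10) = -100*28 = -2800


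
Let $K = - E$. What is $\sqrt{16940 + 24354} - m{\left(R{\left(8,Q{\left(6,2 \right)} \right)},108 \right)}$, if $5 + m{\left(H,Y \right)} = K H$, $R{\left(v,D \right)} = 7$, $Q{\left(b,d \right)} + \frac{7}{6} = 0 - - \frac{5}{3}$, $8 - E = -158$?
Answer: $1167 + \sqrt{41294} \approx 1370.2$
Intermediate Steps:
$E = 166$ ($E = 8 - -158 = 8 + 158 = 166$)
$Q{\left(b,d \right)} = \frac{1}{2}$ ($Q{\left(b,d \right)} = - \frac{7}{6} + \left(0 - - \frac{5}{3}\right) = - \frac{7}{6} + \left(0 + \frac{5}{3}\right) = - \frac{7}{6} + \frac{5}{3} = \frac{1}{2}$)
$K = -166$ ($K = \left(-1\right) 166 = -166$)
$m{\left(H,Y \right)} = -5 - 166 H$
$\sqrt{16940 + 24354} - m{\left(R{\left(8,Q{\left(6,2 \right)} \right)},108 \right)} = \sqrt{16940 + 24354} - \left(-5 - 1162\right) = \sqrt{41294} - \left(-5 - 1162\right) = \sqrt{41294} - -1167 = \sqrt{41294} + 1167 = 1167 + \sqrt{41294}$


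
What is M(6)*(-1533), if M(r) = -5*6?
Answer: 45990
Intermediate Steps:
M(r) = -30
M(6)*(-1533) = -30*(-1533) = 45990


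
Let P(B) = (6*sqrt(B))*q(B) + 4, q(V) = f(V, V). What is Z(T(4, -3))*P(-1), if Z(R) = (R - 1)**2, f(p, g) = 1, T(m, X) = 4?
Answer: 36 + 54*I ≈ 36.0 + 54.0*I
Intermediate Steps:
q(V) = 1
Z(R) = (-1 + R)**2
P(B) = 4 + 6*sqrt(B) (P(B) = (6*sqrt(B))*1 + 4 = 6*sqrt(B) + 4 = 4 + 6*sqrt(B))
Z(T(4, -3))*P(-1) = (-1 + 4)**2*(4 + 6*sqrt(-1)) = 3**2*(4 + 6*I) = 9*(4 + 6*I) = 36 + 54*I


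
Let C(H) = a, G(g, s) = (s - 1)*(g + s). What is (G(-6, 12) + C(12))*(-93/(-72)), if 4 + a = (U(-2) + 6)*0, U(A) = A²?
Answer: 961/12 ≈ 80.083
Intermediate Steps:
G(g, s) = (-1 + s)*(g + s)
a = -4 (a = -4 + ((-2)² + 6)*0 = -4 + (4 + 6)*0 = -4 + 10*0 = -4 + 0 = -4)
C(H) = -4
(G(-6, 12) + C(12))*(-93/(-72)) = ((12² - 1*(-6) - 1*12 - 6*12) - 4)*(-93/(-72)) = ((144 + 6 - 12 - 72) - 4)*(-93*(-1/72)) = (66 - 4)*(31/24) = 62*(31/24) = 961/12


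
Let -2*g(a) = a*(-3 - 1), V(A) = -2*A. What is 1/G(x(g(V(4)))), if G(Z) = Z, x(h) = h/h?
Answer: 1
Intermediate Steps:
g(a) = 2*a (g(a) = -a*(-3 - 1)/2 = -a*(-4)/2 = -(-2)*a = 2*a)
x(h) = 1
1/G(x(g(V(4)))) = 1/1 = 1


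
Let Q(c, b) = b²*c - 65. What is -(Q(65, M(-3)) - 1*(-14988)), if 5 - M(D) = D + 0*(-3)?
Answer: -19083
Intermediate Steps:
M(D) = 5 - D (M(D) = 5 - (D + 0*(-3)) = 5 - (D + 0) = 5 - D)
Q(c, b) = -65 + c*b² (Q(c, b) = c*b² - 65 = -65 + c*b²)
-(Q(65, M(-3)) - 1*(-14988)) = -((-65 + 65*(5 - 1*(-3))²) - 1*(-14988)) = -((-65 + 65*(5 + 3)²) + 14988) = -((-65 + 65*8²) + 14988) = -((-65 + 65*64) + 14988) = -((-65 + 4160) + 14988) = -(4095 + 14988) = -1*19083 = -19083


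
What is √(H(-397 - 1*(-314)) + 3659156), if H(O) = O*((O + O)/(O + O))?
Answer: √3659073 ≈ 1912.9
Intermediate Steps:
H(O) = O (H(O) = O*((2*O)/((2*O))) = O*((2*O)*(1/(2*O))) = O*1 = O)
√(H(-397 - 1*(-314)) + 3659156) = √((-397 - 1*(-314)) + 3659156) = √((-397 + 314) + 3659156) = √(-83 + 3659156) = √3659073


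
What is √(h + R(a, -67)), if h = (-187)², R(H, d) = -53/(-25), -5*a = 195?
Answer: 3*√97142/5 ≈ 187.01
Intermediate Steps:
a = -39 (a = -⅕*195 = -39)
R(H, d) = 53/25 (R(H, d) = -53*(-1/25) = 53/25)
h = 34969
√(h + R(a, -67)) = √(34969 + 53/25) = √(874278/25) = 3*√97142/5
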